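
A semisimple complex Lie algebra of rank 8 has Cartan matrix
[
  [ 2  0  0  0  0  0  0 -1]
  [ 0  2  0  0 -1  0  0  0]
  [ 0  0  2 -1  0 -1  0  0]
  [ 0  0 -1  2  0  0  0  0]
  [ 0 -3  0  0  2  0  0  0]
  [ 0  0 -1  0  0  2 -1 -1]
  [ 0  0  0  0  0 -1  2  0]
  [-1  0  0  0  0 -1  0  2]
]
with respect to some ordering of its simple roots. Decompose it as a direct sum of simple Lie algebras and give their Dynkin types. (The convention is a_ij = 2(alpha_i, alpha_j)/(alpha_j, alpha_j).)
The diagram associated to this matrix has two connected components: the simple roots {alpha_1, alpha_3, alpha_4, alpha_6, alpha_7, alpha_8} form a chain of 5 nodes with one extra node attached to the third node from one end (E_6), and {alpha_2, alpha_5} form two nodes joined by a triple edge (G_2). A semisimple Lie algebra decomposes uniquely as the direct sum of simple ideals, one per connected component of its Dynkin diagram, so g ≅ E_6 ⊕ G_2 (dimension 78 + 14 = 92).

type E_6 ⊕ type G_2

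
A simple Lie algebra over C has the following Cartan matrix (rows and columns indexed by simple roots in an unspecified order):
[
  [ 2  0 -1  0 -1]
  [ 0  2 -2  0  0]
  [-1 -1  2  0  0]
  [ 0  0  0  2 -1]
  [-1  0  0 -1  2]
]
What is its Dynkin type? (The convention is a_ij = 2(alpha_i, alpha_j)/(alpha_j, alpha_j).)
The matrix has rank 5 with 2's on the diagonal. Reading the off-diagonal entries as Dynkin edges (a single edge where a_ij = a_ji = -1; a double or triple edge where a_ij * a_ji = 2 or 3), the diagram is a chain of 5 nodes with a double edge at one end; the terminal node there is the unique long simple root (C_5). One simple-root ordering that puts it in standard form is (alpha_4, alpha_5, alpha_1, alpha_3, alpha_2). So the algebra is type C_5, i.e. sp(10).

type C_5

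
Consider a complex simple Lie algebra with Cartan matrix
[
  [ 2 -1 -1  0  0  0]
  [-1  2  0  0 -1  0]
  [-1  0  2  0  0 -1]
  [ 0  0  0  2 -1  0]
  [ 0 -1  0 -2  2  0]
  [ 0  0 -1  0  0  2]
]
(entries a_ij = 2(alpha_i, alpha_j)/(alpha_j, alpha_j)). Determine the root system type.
The matrix has rank 6 with 2's on the diagonal. Reading the off-diagonal entries as Dynkin edges (a single edge where a_ij = a_ji = -1; a double or triple edge where a_ij * a_ji = 2 or 3), the diagram is a chain of 6 nodes with a double edge at one end; the terminal node there is the unique short simple root (B_6). One simple-root ordering that puts it in standard form is (alpha_6, alpha_3, alpha_1, alpha_2, alpha_5, alpha_4). So the algebra is type B_6, i.e. so(13).

B_6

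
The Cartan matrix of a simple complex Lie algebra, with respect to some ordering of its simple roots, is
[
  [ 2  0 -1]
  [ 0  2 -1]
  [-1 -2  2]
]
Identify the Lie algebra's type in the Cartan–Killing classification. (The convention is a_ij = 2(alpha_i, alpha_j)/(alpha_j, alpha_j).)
The matrix has rank 3 with 2's on the diagonal. Reading the off-diagonal entries as Dynkin edges (a single edge where a_ij = a_ji = -1; a double or triple edge where a_ij * a_ji = 2 or 3), the diagram is a chain of 3 nodes with a double edge at one end; the terminal node there is the unique short simple root (B_3). One simple-root ordering that puts it in standard form is (alpha_1, alpha_3, alpha_2). So the algebra is type B_3, i.e. so(7).

B3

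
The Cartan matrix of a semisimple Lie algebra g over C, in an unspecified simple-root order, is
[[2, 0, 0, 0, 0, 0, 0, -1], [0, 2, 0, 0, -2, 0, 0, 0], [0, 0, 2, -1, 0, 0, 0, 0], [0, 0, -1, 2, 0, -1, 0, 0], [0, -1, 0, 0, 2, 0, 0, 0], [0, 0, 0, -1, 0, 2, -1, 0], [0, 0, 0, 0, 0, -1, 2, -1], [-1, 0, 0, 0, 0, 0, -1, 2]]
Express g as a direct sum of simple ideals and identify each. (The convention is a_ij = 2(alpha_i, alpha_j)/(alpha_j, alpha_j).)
A_6 + B_2

The diagram associated to this matrix has two connected components: the simple roots {alpha_1, alpha_3, alpha_4, alpha_6, alpha_7, alpha_8} form a chain of 6 nodes with single edges (A_6), and {alpha_2, alpha_5} form a chain of 2 nodes with a double edge at one end; the terminal node there is the unique short simple root (B_2). A semisimple Lie algebra decomposes uniquely as the direct sum of simple ideals, one per connected component of its Dynkin diagram, so g ≅ A_6 ⊕ B_2 (dimension 48 + 10 = 58).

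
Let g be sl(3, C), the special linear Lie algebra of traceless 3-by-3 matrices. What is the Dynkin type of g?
type A_2

This is sl(3), which has dimension 3^2 - 1 = 8 and rank 3 - 1 = 2 (a Cartan subalgebra is the diagonal traceless matrices). In the classification of classical Lie algebras, the special linear algebra sl(n+1) has type A_n; here n = 2, so the Dynkin diagram is a chain of 2 nodes with single edges (A_2). Hence the type is A_2.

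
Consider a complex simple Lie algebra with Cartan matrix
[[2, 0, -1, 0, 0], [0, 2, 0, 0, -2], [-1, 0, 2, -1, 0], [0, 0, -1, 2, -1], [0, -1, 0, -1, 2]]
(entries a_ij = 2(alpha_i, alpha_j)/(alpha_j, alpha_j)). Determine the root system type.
C_5 (sp(10))

The matrix has rank 5 with 2's on the diagonal. Reading the off-diagonal entries as Dynkin edges (a single edge where a_ij = a_ji = -1; a double or triple edge where a_ij * a_ji = 2 or 3), the diagram is a chain of 5 nodes with a double edge at one end; the terminal node there is the unique long simple root (C_5). One simple-root ordering that puts it in standard form is (alpha_1, alpha_3, alpha_4, alpha_5, alpha_2). So the algebra is type C_5, i.e. sp(10).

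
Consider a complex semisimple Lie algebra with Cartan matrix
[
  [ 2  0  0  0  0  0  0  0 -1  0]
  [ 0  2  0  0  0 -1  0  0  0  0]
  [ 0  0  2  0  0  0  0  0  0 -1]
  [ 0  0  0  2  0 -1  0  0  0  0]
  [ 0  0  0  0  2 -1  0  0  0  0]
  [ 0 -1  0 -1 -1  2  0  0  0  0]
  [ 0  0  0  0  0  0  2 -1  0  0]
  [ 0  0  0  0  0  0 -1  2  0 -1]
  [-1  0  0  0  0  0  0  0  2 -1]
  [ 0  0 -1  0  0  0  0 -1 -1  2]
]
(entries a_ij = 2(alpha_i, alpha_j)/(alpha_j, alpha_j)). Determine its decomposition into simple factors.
The diagram associated to this matrix has two connected components: the simple roots {alpha_2, alpha_4, alpha_5, alpha_6} form a chain of 2 nodes with a fork of two nodes at one end (D_4), and {alpha_1, alpha_3, alpha_7, alpha_8, alpha_9, alpha_10} form a chain of 5 nodes with one extra node attached to the third node from one end (E_6). A semisimple Lie algebra decomposes uniquely as the direct sum of simple ideals, one per connected component of its Dynkin diagram, so g ≅ D_4 ⊕ E_6 (dimension 28 + 78 = 106).

D_4 + E_6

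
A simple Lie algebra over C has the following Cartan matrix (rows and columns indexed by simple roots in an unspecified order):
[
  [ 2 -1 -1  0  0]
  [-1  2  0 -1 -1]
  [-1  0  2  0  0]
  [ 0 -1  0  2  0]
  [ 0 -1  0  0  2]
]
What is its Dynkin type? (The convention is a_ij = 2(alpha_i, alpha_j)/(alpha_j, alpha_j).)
D5

The matrix has rank 5 with 2's on the diagonal. Reading the off-diagonal entries as Dynkin edges (a single edge where a_ij = a_ji = -1; a double or triple edge where a_ij * a_ji = 2 or 3), the diagram is a chain of 3 nodes with a fork of two nodes at one end (D_5). One simple-root ordering that puts it in standard form is (alpha_3, alpha_1, alpha_2, alpha_5, alpha_4). So the algebra is type D_5, i.e. so(10).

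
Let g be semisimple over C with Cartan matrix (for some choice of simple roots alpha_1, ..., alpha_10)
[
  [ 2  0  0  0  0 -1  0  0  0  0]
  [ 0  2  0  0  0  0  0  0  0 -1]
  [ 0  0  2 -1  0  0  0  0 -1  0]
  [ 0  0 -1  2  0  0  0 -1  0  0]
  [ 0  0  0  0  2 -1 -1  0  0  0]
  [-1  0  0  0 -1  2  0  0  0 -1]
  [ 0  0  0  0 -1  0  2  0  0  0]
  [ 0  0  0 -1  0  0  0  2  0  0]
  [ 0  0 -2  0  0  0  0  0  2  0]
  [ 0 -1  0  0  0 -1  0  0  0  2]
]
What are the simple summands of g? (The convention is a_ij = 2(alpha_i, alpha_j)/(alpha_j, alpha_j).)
C_4 ⊕ E_6

The diagram associated to this matrix has two connected components: the simple roots {alpha_3, alpha_4, alpha_8, alpha_9} form a chain of 4 nodes with a double edge at one end; the terminal node there is the unique long simple root (C_4), and {alpha_1, alpha_2, alpha_5, alpha_6, alpha_7, alpha_10} form a chain of 5 nodes with one extra node attached to the third node from one end (E_6). A semisimple Lie algebra decomposes uniquely as the direct sum of simple ideals, one per connected component of its Dynkin diagram, so g ≅ C_4 ⊕ E_6 (dimension 36 + 78 = 114).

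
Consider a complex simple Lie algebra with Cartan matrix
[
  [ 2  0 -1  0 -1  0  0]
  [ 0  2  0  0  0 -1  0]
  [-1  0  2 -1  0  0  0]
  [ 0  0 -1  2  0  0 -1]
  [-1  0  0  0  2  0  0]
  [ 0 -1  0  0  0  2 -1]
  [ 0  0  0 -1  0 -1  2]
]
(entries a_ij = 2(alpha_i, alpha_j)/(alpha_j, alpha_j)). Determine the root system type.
A_7 (sl(8))

The matrix has rank 7 with 2's on the diagonal. Reading the off-diagonal entries as Dynkin edges (a single edge where a_ij = a_ji = -1; a double or triple edge where a_ij * a_ji = 2 or 3), the diagram is a chain of 7 nodes with single edges (A_7). One simple-root ordering that puts it in standard form is (alpha_2, alpha_6, alpha_7, alpha_4, alpha_3, alpha_1, alpha_5). So the algebra is type A_7, i.e. sl(8).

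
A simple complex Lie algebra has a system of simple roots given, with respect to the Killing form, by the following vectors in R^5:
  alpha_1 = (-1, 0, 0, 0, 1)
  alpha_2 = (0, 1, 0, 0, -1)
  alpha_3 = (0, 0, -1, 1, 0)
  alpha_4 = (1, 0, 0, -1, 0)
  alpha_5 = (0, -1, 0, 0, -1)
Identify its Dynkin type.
Compute the Cartan integers a_ij = 2(alpha_i, alpha_j)/(alpha_j, alpha_j); the resulting 5x5 Cartan matrix is
[[2, -1, 0, -1, -1], [-1, 2, 0, 0, 0], [0, 0, 2, -1, 0], [-1, 0, -1, 2, 0], [-1, 0, 0, 0, 2]].
All simple roots have the same length, so the diagram is simply laced. The associated Dynkin diagram is a chain of 3 nodes with a fork of two nodes at one end (D_5), so the type is D_5 (the algebra so(10)).

D5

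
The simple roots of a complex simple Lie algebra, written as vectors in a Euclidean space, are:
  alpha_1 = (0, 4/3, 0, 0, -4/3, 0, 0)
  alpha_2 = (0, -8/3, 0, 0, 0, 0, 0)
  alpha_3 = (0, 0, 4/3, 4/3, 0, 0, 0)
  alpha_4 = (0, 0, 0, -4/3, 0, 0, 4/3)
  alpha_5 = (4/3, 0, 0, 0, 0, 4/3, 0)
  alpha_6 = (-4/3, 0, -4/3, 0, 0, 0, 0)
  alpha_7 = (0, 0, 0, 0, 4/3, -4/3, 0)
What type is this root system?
Compute the Cartan integers a_ij = 2(alpha_i, alpha_j)/(alpha_j, alpha_j); the resulting 7x7 Cartan matrix is
[[2, -1, 0, 0, 0, 0, -1], [-2, 2, 0, 0, 0, 0, 0], [0, 0, 2, -1, 0, -1, 0], [0, 0, -1, 2, 0, 0, 0], [0, 0, 0, 0, 2, -1, -1], [0, 0, -1, 0, -1, 2, 0], [-1, 0, 0, 0, -1, 0, 2]].
The roots have two lengths (squared-length ratio 2:1); the short ones are alpha_{1,3,4,5,6,7}. The associated Dynkin diagram is a chain of 7 nodes with a double edge at one end; the terminal node there is the unique long simple root (C_7), so the type is C_7 (the algebra sp(14)).

C_7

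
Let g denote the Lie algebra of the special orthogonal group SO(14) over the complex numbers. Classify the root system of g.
type D_7

This is so(14) with 14 even, which has dimension 14(14-1)/2 = 91 and rank 14/2 = 7. In the classification of classical Lie algebras, the orthogonal algebra so(2n) in an even number of variables has type D_n; here n = 7, so the Dynkin diagram is a chain of 5 nodes with a fork of two nodes at one end (D_7). Hence the type is D_7.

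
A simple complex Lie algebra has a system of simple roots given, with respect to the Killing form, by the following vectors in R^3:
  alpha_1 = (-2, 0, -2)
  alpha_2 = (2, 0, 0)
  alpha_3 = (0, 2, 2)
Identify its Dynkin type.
Compute the Cartan integers a_ij = 2(alpha_i, alpha_j)/(alpha_j, alpha_j); the resulting 3x3 Cartan matrix is
[[2, -2, -1], [-1, 2, 0], [-1, 0, 2]].
The roots have two lengths (squared-length ratio 2:1); the short ones are alpha_{2}. The associated Dynkin diagram is a chain of 3 nodes with a double edge at one end; the terminal node there is the unique short simple root (B_3), so the type is B_3 (the algebra so(7)).

type B_3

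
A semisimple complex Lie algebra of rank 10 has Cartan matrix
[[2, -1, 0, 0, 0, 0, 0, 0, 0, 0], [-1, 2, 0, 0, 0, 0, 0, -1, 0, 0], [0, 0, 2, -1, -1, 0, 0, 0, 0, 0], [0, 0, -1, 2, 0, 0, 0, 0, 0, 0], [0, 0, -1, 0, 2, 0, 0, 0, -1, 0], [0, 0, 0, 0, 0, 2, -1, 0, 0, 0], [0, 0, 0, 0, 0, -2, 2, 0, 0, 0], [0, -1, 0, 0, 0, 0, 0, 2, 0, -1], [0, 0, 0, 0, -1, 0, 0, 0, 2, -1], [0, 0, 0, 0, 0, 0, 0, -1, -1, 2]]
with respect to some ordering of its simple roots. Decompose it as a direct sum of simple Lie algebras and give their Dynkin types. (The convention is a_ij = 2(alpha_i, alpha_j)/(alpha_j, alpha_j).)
A_8 ⊕ B_2

The diagram associated to this matrix has two connected components: the simple roots {alpha_1, alpha_2, alpha_3, alpha_4, alpha_5, alpha_8, alpha_9, alpha_10} form a chain of 8 nodes with single edges (A_8), and {alpha_6, alpha_7} form a chain of 2 nodes with a double edge at one end; the terminal node there is the unique short simple root (B_2). A semisimple Lie algebra decomposes uniquely as the direct sum of simple ideals, one per connected component of its Dynkin diagram, so g ≅ A_8 ⊕ B_2 (dimension 80 + 10 = 90).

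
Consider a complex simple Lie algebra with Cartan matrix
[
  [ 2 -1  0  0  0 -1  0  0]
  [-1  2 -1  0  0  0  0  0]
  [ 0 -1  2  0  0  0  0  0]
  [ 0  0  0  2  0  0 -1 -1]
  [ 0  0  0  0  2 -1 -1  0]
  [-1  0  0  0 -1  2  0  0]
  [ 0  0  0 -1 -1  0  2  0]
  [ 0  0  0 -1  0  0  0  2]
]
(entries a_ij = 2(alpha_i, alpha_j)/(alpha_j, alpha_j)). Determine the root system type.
type A_8

The matrix has rank 8 with 2's on the diagonal. Reading the off-diagonal entries as Dynkin edges (a single edge where a_ij = a_ji = -1; a double or triple edge where a_ij * a_ji = 2 or 3), the diagram is a chain of 8 nodes with single edges (A_8). One simple-root ordering that puts it in standard form is (alpha_3, alpha_2, alpha_1, alpha_6, alpha_5, alpha_7, alpha_4, alpha_8). So the algebra is type A_8, i.e. sl(9).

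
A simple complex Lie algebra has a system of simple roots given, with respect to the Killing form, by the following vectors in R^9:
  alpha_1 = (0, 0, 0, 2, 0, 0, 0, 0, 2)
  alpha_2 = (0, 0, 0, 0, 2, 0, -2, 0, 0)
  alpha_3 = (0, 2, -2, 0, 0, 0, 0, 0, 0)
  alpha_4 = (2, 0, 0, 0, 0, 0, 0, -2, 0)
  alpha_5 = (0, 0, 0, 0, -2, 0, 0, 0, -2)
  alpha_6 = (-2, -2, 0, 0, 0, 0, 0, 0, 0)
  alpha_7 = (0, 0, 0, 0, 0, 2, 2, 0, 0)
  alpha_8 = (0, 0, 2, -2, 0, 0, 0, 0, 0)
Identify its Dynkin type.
A_8 (sl(9))

Compute the Cartan integers a_ij = 2(alpha_i, alpha_j)/(alpha_j, alpha_j); the resulting 8x8 Cartan matrix is
[[2, 0, 0, 0, -1, 0, 0, -1], [0, 2, 0, 0, -1, 0, -1, 0], [0, 0, 2, 0, 0, -1, 0, -1], [0, 0, 0, 2, 0, -1, 0, 0], [-1, -1, 0, 0, 2, 0, 0, 0], [0, 0, -1, -1, 0, 2, 0, 0], [0, -1, 0, 0, 0, 0, 2, 0], [-1, 0, -1, 0, 0, 0, 0, 2]].
All simple roots have the same length, so the diagram is simply laced. The associated Dynkin diagram is a chain of 8 nodes with single edges (A_8), so the type is A_8 (the algebra sl(9)).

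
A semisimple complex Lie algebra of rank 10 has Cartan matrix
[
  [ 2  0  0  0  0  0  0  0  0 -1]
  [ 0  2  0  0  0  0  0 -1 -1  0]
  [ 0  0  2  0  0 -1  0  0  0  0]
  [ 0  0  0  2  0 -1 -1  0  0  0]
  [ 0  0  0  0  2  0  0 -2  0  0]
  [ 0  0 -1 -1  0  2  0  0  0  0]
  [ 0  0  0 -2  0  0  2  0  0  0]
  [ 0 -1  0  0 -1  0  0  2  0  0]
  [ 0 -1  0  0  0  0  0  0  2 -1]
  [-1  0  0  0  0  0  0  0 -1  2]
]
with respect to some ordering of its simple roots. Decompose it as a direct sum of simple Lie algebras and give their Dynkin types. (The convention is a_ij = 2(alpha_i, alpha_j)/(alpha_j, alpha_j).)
C4 ⊕ C6

The diagram associated to this matrix has two connected components: the simple roots {alpha_3, alpha_4, alpha_6, alpha_7} form a chain of 4 nodes with a double edge at one end; the terminal node there is the unique long simple root (C_4), and {alpha_1, alpha_2, alpha_5, alpha_8, alpha_9, alpha_10} form a chain of 6 nodes with a double edge at one end; the terminal node there is the unique long simple root (C_6). A semisimple Lie algebra decomposes uniquely as the direct sum of simple ideals, one per connected component of its Dynkin diagram, so g ≅ C_4 ⊕ C_6 (dimension 36 + 78 = 114).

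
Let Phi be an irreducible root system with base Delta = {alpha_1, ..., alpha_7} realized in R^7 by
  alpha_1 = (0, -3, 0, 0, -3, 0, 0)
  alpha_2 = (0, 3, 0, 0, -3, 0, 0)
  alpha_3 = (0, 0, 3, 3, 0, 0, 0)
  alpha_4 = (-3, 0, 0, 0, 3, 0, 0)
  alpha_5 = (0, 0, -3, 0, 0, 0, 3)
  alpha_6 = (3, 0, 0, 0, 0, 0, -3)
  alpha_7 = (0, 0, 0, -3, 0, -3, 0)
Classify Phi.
Compute the Cartan integers a_ij = 2(alpha_i, alpha_j)/(alpha_j, alpha_j); the resulting 7x7 Cartan matrix is
[[2, 0, 0, -1, 0, 0, 0], [0, 2, 0, -1, 0, 0, 0], [0, 0, 2, 0, -1, 0, -1], [-1, -1, 0, 2, 0, -1, 0], [0, 0, -1, 0, 2, -1, 0], [0, 0, 0, -1, -1, 2, 0], [0, 0, -1, 0, 0, 0, 2]].
All simple roots have the same length, so the diagram is simply laced. The associated Dynkin diagram is a chain of 5 nodes with a fork of two nodes at one end (D_7), so the type is D_7 (the algebra so(14)).

D_7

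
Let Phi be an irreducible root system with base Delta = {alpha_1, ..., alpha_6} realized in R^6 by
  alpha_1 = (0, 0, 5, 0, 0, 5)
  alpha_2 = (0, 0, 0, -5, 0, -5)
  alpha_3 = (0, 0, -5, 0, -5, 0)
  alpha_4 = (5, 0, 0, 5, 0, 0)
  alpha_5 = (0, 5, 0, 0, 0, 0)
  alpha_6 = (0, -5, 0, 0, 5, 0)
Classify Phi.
type B_6

Compute the Cartan integers a_ij = 2(alpha_i, alpha_j)/(alpha_j, alpha_j); the resulting 6x6 Cartan matrix is
[[2, -1, -1, 0, 0, 0], [-1, 2, 0, -1, 0, 0], [-1, 0, 2, 0, 0, -1], [0, -1, 0, 2, 0, 0], [0, 0, 0, 0, 2, -1], [0, 0, -1, 0, -2, 2]].
The roots have two lengths (squared-length ratio 2:1); the short ones are alpha_{5}. The associated Dynkin diagram is a chain of 6 nodes with a double edge at one end; the terminal node there is the unique short simple root (B_6), so the type is B_6 (the algebra so(13)).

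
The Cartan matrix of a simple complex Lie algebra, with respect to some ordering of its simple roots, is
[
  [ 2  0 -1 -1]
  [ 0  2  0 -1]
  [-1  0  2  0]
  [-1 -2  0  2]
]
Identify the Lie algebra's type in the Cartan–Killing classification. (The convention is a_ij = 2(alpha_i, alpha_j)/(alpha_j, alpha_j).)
The matrix has rank 4 with 2's on the diagonal. Reading the off-diagonal entries as Dynkin edges (a single edge where a_ij = a_ji = -1; a double or triple edge where a_ij * a_ji = 2 or 3), the diagram is a chain of 4 nodes with a double edge at one end; the terminal node there is the unique short simple root (B_4). One simple-root ordering that puts it in standard form is (alpha_3, alpha_1, alpha_4, alpha_2). So the algebra is type B_4, i.e. so(9).

type B_4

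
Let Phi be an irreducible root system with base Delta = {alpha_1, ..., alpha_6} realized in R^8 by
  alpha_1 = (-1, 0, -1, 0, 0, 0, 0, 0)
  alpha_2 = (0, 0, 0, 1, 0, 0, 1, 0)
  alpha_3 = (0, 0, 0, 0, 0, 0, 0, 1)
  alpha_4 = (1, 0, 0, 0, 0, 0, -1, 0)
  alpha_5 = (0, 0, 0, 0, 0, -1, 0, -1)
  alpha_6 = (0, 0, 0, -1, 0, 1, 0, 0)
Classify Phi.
type B_6

Compute the Cartan integers a_ij = 2(alpha_i, alpha_j)/(alpha_j, alpha_j); the resulting 6x6 Cartan matrix is
[[2, 0, 0, -1, 0, 0], [0, 2, 0, -1, 0, -1], [0, 0, 2, 0, -1, 0], [-1, -1, 0, 2, 0, 0], [0, 0, -2, 0, 2, -1], [0, -1, 0, 0, -1, 2]].
The roots have two lengths (squared-length ratio 2:1); the short ones are alpha_{3}. The associated Dynkin diagram is a chain of 6 nodes with a double edge at one end; the terminal node there is the unique short simple root (B_6), so the type is B_6 (the algebra so(13)).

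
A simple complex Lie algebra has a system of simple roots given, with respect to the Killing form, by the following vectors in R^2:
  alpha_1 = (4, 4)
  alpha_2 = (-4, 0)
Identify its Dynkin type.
B_2 (so(5))

Compute the Cartan integers a_ij = 2(alpha_i, alpha_j)/(alpha_j, alpha_j); the resulting 2x2 Cartan matrix is
[[2, -2], [-1, 2]].
The roots have two lengths (squared-length ratio 2:1); the short ones are alpha_{2}. The associated Dynkin diagram is a chain of 2 nodes with a double edge at one end; the terminal node there is the unique short simple root (B_2), so the type is B_2 (the algebra so(5)).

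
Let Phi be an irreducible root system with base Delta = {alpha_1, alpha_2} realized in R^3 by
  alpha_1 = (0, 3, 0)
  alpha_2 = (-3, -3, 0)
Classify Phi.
Compute the Cartan integers a_ij = 2(alpha_i, alpha_j)/(alpha_j, alpha_j); the resulting 2x2 Cartan matrix is
[[2, -1], [-2, 2]].
The roots have two lengths (squared-length ratio 2:1); the short ones are alpha_{1}. The associated Dynkin diagram is a chain of 2 nodes with a double edge at one end; the terminal node there is the unique short simple root (B_2), so the type is B_2 (the algebra so(5)).

B2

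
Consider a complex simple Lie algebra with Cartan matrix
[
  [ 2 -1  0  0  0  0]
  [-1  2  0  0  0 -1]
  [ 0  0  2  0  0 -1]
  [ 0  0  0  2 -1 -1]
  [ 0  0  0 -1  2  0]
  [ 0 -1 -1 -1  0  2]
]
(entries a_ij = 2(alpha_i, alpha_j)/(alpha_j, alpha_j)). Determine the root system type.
E_6

The matrix has rank 6 with 2's on the diagonal. Reading the off-diagonal entries as Dynkin edges (a single edge where a_ij = a_ji = -1; a double or triple edge where a_ij * a_ji = 2 or 3), the diagram is a chain of 5 nodes with one extra node attached to the third node from one end (E_6). One simple-root ordering that puts it in standard form is (alpha_5, alpha_3, alpha_4, alpha_6, alpha_2, alpha_1). So the algebra is type E_6.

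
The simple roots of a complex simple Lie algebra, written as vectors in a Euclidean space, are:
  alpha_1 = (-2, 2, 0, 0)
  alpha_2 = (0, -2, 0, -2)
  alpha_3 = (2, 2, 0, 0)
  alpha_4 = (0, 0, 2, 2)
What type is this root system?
D4

Compute the Cartan integers a_ij = 2(alpha_i, alpha_j)/(alpha_j, alpha_j); the resulting 4x4 Cartan matrix is
[[2, -1, 0, 0], [-1, 2, -1, -1], [0, -1, 2, 0], [0, -1, 0, 2]].
All simple roots have the same length, so the diagram is simply laced. The associated Dynkin diagram is a chain of 2 nodes with a fork of two nodes at one end (D_4), so the type is D_4 (the algebra so(8)).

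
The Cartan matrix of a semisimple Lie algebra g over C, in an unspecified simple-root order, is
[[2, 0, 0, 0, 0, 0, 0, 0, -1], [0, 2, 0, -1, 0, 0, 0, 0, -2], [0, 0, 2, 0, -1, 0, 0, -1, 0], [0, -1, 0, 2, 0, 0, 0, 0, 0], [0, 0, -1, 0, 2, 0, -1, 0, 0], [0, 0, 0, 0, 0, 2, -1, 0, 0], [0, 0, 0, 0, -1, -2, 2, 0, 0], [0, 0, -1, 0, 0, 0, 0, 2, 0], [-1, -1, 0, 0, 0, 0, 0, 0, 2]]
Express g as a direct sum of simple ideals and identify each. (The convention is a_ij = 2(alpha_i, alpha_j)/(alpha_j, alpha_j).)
type B_5 + type F_4

The diagram associated to this matrix has two connected components: the simple roots {alpha_3, alpha_5, alpha_6, alpha_7, alpha_8} form a chain of 5 nodes with a double edge at one end; the terminal node there is the unique short simple root (B_5), and {alpha_1, alpha_2, alpha_4, alpha_9} form a chain of 4 nodes with a double edge between the middle two (F_4). A semisimple Lie algebra decomposes uniquely as the direct sum of simple ideals, one per connected component of its Dynkin diagram, so g ≅ B_5 ⊕ F_4 (dimension 55 + 52 = 107).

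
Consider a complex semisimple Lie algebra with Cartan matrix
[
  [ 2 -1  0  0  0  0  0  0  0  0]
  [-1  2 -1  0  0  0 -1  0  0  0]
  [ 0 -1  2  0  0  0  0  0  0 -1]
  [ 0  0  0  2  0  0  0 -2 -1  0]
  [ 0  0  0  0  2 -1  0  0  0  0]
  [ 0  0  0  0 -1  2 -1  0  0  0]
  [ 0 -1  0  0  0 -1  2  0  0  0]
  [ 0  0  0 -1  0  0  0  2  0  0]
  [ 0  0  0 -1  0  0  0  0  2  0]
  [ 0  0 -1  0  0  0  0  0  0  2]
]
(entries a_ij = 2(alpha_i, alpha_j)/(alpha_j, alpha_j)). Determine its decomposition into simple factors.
B3 + E7

The diagram associated to this matrix has two connected components: the simple roots {alpha_4, alpha_8, alpha_9} form a chain of 3 nodes with a double edge at one end; the terminal node there is the unique short simple root (B_3), and {alpha_1, alpha_2, alpha_3, alpha_5, alpha_6, alpha_7, alpha_10} form a chain of 6 nodes with one extra node attached to the third node from one end (E_7). A semisimple Lie algebra decomposes uniquely as the direct sum of simple ideals, one per connected component of its Dynkin diagram, so g ≅ B_3 ⊕ E_7 (dimension 21 + 133 = 154).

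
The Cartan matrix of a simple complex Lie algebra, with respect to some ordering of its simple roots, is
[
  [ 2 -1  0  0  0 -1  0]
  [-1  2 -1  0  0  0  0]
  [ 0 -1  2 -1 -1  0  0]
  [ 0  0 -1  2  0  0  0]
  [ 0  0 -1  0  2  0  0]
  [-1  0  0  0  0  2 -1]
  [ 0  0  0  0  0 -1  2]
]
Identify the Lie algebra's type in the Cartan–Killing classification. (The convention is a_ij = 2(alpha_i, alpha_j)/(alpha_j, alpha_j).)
The matrix has rank 7 with 2's on the diagonal. Reading the off-diagonal entries as Dynkin edges (a single edge where a_ij = a_ji = -1; a double or triple edge where a_ij * a_ji = 2 or 3), the diagram is a chain of 5 nodes with a fork of two nodes at one end (D_7). One simple-root ordering that puts it in standard form is (alpha_7, alpha_6, alpha_1, alpha_2, alpha_3, alpha_4, alpha_5). So the algebra is type D_7, i.e. so(14).

D_7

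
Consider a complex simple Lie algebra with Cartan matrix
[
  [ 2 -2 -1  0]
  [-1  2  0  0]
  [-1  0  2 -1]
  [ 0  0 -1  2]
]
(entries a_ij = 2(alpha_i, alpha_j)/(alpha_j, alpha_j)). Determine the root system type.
B_4

The matrix has rank 4 with 2's on the diagonal. Reading the off-diagonal entries as Dynkin edges (a single edge where a_ij = a_ji = -1; a double or triple edge where a_ij * a_ji = 2 or 3), the diagram is a chain of 4 nodes with a double edge at one end; the terminal node there is the unique short simple root (B_4). One simple-root ordering that puts it in standard form is (alpha_4, alpha_3, alpha_1, alpha_2). So the algebra is type B_4, i.e. so(9).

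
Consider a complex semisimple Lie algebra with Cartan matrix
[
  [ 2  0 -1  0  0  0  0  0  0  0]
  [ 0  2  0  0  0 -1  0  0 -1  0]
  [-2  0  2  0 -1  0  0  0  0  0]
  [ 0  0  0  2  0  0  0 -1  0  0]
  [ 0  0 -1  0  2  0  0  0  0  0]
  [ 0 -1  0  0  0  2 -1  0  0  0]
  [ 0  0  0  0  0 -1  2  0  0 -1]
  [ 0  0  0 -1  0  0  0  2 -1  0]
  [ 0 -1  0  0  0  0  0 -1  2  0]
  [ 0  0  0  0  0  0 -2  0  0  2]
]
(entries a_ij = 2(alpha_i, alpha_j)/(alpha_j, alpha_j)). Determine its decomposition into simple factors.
B_3 + C_7

The diagram associated to this matrix has two connected components: the simple roots {alpha_1, alpha_3, alpha_5} form a chain of 3 nodes with a double edge at one end; the terminal node there is the unique short simple root (B_3), and {alpha_2, alpha_4, alpha_6, alpha_7, alpha_8, alpha_9, alpha_10} form a chain of 7 nodes with a double edge at one end; the terminal node there is the unique long simple root (C_7). A semisimple Lie algebra decomposes uniquely as the direct sum of simple ideals, one per connected component of its Dynkin diagram, so g ≅ B_3 ⊕ C_7 (dimension 21 + 105 = 126).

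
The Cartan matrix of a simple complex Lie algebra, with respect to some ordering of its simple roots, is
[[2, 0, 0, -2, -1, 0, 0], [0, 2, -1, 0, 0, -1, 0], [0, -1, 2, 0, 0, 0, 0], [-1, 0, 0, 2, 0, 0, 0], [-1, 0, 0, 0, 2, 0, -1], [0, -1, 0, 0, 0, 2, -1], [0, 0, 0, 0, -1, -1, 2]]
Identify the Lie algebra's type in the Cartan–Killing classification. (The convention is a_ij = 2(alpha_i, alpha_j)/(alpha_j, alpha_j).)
B_7

The matrix has rank 7 with 2's on the diagonal. Reading the off-diagonal entries as Dynkin edges (a single edge where a_ij = a_ji = -1; a double or triple edge where a_ij * a_ji = 2 or 3), the diagram is a chain of 7 nodes with a double edge at one end; the terminal node there is the unique short simple root (B_7). One simple-root ordering that puts it in standard form is (alpha_3, alpha_2, alpha_6, alpha_7, alpha_5, alpha_1, alpha_4). So the algebra is type B_7, i.e. so(15).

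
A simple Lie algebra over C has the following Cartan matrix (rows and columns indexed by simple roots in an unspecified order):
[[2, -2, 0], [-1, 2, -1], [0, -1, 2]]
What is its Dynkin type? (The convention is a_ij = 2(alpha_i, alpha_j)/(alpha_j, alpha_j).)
The matrix has rank 3 with 2's on the diagonal. Reading the off-diagonal entries as Dynkin edges (a single edge where a_ij = a_ji = -1; a double or triple edge where a_ij * a_ji = 2 or 3), the diagram is a chain of 3 nodes with a double edge at one end; the terminal node there is the unique long simple root (C_3). One simple-root ordering that puts it in standard form is (alpha_3, alpha_2, alpha_1). So the algebra is type C_3, i.e. sp(6).

type C_3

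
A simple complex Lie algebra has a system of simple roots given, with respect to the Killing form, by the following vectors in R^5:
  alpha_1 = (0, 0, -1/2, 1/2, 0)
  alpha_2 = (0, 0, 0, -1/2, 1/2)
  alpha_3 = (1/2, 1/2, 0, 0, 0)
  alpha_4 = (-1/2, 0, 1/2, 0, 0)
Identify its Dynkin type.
A4

Compute the Cartan integers a_ij = 2(alpha_i, alpha_j)/(alpha_j, alpha_j); the resulting 4x4 Cartan matrix is
[[2, -1, 0, -1], [-1, 2, 0, 0], [0, 0, 2, -1], [-1, 0, -1, 2]].
All simple roots have the same length, so the diagram is simply laced. The associated Dynkin diagram is a chain of 4 nodes with single edges (A_4), so the type is A_4 (the algebra sl(5)).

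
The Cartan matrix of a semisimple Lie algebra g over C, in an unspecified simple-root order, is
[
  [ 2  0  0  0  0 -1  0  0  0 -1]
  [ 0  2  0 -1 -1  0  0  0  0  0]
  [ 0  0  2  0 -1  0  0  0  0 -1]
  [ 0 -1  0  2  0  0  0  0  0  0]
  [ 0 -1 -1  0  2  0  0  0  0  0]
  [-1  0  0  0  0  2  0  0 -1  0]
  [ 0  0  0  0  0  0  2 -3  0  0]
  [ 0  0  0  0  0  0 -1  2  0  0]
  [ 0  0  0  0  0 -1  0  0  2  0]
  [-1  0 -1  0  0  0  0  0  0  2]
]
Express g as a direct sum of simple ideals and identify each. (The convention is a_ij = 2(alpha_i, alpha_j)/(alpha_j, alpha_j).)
The diagram associated to this matrix has two connected components: the simple roots {alpha_1, alpha_2, alpha_3, alpha_4, alpha_5, alpha_6, alpha_9, alpha_10} form a chain of 8 nodes with single edges (A_8), and {alpha_7, alpha_8} form two nodes joined by a triple edge (G_2). A semisimple Lie algebra decomposes uniquely as the direct sum of simple ideals, one per connected component of its Dynkin diagram, so g ≅ A_8 ⊕ G_2 (dimension 80 + 14 = 94).

A_8 (sl(9)) + G_2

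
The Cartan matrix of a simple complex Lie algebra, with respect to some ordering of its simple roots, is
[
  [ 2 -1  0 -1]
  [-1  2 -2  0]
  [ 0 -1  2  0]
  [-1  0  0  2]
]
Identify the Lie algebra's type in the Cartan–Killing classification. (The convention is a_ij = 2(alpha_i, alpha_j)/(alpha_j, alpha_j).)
B_4 (so(9))

The matrix has rank 4 with 2's on the diagonal. Reading the off-diagonal entries as Dynkin edges (a single edge where a_ij = a_ji = -1; a double or triple edge where a_ij * a_ji = 2 or 3), the diagram is a chain of 4 nodes with a double edge at one end; the terminal node there is the unique short simple root (B_4). One simple-root ordering that puts it in standard form is (alpha_4, alpha_1, alpha_2, alpha_3). So the algebra is type B_4, i.e. so(9).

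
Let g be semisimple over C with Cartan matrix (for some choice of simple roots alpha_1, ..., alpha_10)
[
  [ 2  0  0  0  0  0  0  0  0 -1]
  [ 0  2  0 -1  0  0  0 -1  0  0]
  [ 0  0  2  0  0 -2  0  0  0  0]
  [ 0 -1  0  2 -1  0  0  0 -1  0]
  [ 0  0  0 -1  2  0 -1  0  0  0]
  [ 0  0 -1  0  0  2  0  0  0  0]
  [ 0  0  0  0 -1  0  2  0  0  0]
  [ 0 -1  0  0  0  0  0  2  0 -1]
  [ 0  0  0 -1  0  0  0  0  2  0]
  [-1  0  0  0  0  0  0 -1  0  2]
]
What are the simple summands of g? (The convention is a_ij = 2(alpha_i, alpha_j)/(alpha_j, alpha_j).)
The diagram associated to this matrix has two connected components: the simple roots {alpha_3, alpha_6} form a chain of 2 nodes with a double edge at one end; the terminal node there is the unique short simple root (B_2), and {alpha_1, alpha_2, alpha_4, alpha_5, alpha_7, alpha_8, alpha_9, alpha_10} form a chain of 7 nodes with one extra node attached to the third node from one end (E_8). A semisimple Lie algebra decomposes uniquely as the direct sum of simple ideals, one per connected component of its Dynkin diagram, so g ≅ B_2 ⊕ E_8 (dimension 10 + 248 = 258).

B_2 ⊕ E_8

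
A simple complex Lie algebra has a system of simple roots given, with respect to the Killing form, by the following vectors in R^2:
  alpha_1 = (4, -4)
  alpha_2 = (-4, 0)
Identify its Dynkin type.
Compute the Cartan integers a_ij = 2(alpha_i, alpha_j)/(alpha_j, alpha_j); the resulting 2x2 Cartan matrix is
[[2, -2], [-1, 2]].
The roots have two lengths (squared-length ratio 2:1); the short ones are alpha_{2}. The associated Dynkin diagram is a chain of 2 nodes with a double edge at one end; the terminal node there is the unique short simple root (B_2), so the type is B_2 (the algebra so(5)).

B_2 (so(5))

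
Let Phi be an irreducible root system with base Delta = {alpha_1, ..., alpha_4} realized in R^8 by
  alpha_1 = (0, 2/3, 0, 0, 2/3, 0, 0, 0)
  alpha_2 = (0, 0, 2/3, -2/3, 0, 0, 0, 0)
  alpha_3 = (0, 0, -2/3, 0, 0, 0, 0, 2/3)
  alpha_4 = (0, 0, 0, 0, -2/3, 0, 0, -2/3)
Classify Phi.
Compute the Cartan integers a_ij = 2(alpha_i, alpha_j)/(alpha_j, alpha_j); the resulting 4x4 Cartan matrix is
[[2, 0, 0, -1], [0, 2, -1, 0], [0, -1, 2, -1], [-1, 0, -1, 2]].
All simple roots have the same length, so the diagram is simply laced. The associated Dynkin diagram is a chain of 4 nodes with single edges (A_4), so the type is A_4 (the algebra sl(5)).

type A_4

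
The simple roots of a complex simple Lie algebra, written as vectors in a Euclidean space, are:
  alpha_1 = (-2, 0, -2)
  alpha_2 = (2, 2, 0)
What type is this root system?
Compute the Cartan integers a_ij = 2(alpha_i, alpha_j)/(alpha_j, alpha_j); the resulting 2x2 Cartan matrix is
[[2, -1], [-1, 2]].
All simple roots have the same length, so the diagram is simply laced. The associated Dynkin diagram is a chain of 2 nodes with single edges (A_2), so the type is A_2 (the algebra sl(3)).

A_2 (sl(3))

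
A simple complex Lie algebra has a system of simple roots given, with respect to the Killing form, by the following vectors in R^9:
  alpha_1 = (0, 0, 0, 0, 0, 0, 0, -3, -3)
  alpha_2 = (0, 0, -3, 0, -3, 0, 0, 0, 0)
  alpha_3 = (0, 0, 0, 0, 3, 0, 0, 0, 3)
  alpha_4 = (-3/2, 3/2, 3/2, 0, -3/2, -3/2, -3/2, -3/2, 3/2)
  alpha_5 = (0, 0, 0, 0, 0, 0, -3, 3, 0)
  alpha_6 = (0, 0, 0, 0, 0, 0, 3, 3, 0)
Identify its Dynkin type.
E6

Compute the Cartan integers a_ij = 2(alpha_i, alpha_j)/(alpha_j, alpha_j); the resulting 6x6 Cartan matrix is
[[2, 0, -1, 0, -1, -1], [0, 2, -1, 0, 0, 0], [-1, -1, 2, 0, 0, 0], [0, 0, 0, 2, 0, -1], [-1, 0, 0, 0, 2, 0], [-1, 0, 0, -1, 0, 2]].
All simple roots have the same length, so the diagram is simply laced. The associated Dynkin diagram is a chain of 5 nodes with one extra node attached to the third node from one end (E_6), so the type is E_6.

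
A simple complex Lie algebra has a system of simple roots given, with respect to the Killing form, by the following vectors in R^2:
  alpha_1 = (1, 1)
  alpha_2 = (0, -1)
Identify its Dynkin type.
Compute the Cartan integers a_ij = 2(alpha_i, alpha_j)/(alpha_j, alpha_j); the resulting 2x2 Cartan matrix is
[[2, -2], [-1, 2]].
The roots have two lengths (squared-length ratio 2:1); the short ones are alpha_{2}. The associated Dynkin diagram is a chain of 2 nodes with a double edge at one end; the terminal node there is the unique short simple root (B_2), so the type is B_2 (the algebra so(5)).

type B_2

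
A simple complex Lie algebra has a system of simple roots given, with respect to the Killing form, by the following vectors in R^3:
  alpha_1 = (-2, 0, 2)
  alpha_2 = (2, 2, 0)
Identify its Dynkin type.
A_2

Compute the Cartan integers a_ij = 2(alpha_i, alpha_j)/(alpha_j, alpha_j); the resulting 2x2 Cartan matrix is
[[2, -1], [-1, 2]].
All simple roots have the same length, so the diagram is simply laced. The associated Dynkin diagram is a chain of 2 nodes with single edges (A_2), so the type is A_2 (the algebra sl(3)).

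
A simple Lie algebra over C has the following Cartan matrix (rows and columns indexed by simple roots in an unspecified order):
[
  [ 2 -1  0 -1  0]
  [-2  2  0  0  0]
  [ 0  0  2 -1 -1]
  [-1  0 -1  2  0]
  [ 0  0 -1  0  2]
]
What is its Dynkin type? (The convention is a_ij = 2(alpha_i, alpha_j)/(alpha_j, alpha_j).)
The matrix has rank 5 with 2's on the diagonal. Reading the off-diagonal entries as Dynkin edges (a single edge where a_ij = a_ji = -1; a double or triple edge where a_ij * a_ji = 2 or 3), the diagram is a chain of 5 nodes with a double edge at one end; the terminal node there is the unique long simple root (C_5). One simple-root ordering that puts it in standard form is (alpha_5, alpha_3, alpha_4, alpha_1, alpha_2). So the algebra is type C_5, i.e. sp(10).

type C_5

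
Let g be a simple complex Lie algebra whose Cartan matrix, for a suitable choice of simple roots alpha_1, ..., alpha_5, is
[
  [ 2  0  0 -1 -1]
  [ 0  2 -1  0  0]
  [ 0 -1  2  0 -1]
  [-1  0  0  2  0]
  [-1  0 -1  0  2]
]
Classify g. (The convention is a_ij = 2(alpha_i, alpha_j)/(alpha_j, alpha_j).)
type A_5

The matrix has rank 5 with 2's on the diagonal. Reading the off-diagonal entries as Dynkin edges (a single edge where a_ij = a_ji = -1; a double or triple edge where a_ij * a_ji = 2 or 3), the diagram is a chain of 5 nodes with single edges (A_5). One simple-root ordering that puts it in standard form is (alpha_2, alpha_3, alpha_5, alpha_1, alpha_4). So the algebra is type A_5, i.e. sl(6).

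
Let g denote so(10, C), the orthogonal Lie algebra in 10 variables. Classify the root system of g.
D_5 (so(10))

This is so(10) with 10 even, which has dimension 10(10-1)/2 = 45 and rank 10/2 = 5. In the classification of classical Lie algebras, the orthogonal algebra so(2n) in an even number of variables has type D_n; here n = 5, so the Dynkin diagram is a chain of 3 nodes with a fork of two nodes at one end (D_5). Hence the type is D_5.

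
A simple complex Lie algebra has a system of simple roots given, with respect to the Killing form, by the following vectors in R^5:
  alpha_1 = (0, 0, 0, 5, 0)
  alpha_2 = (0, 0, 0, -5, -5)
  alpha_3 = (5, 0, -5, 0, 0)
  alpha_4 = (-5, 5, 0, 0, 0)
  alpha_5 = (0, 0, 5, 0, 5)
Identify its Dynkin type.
Compute the Cartan integers a_ij = 2(alpha_i, alpha_j)/(alpha_j, alpha_j); the resulting 5x5 Cartan matrix is
[[2, -1, 0, 0, 0], [-2, 2, 0, 0, -1], [0, 0, 2, -1, -1], [0, 0, -1, 2, 0], [0, -1, -1, 0, 2]].
The roots have two lengths (squared-length ratio 2:1); the short ones are alpha_{1}. The associated Dynkin diagram is a chain of 5 nodes with a double edge at one end; the terminal node there is the unique short simple root (B_5), so the type is B_5 (the algebra so(11)).

type B_5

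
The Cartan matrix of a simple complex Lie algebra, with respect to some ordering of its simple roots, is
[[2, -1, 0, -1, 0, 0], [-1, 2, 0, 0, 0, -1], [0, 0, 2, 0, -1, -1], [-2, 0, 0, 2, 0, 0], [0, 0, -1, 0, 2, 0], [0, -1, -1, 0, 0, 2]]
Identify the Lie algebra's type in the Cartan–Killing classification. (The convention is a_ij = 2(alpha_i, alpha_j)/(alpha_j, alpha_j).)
The matrix has rank 6 with 2's on the diagonal. Reading the off-diagonal entries as Dynkin edges (a single edge where a_ij = a_ji = -1; a double or triple edge where a_ij * a_ji = 2 or 3), the diagram is a chain of 6 nodes with a double edge at one end; the terminal node there is the unique long simple root (C_6). One simple-root ordering that puts it in standard form is (alpha_5, alpha_3, alpha_6, alpha_2, alpha_1, alpha_4). So the algebra is type C_6, i.e. sp(12).

type C_6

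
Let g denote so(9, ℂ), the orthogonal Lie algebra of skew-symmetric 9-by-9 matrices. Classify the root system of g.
B_4 (so(9))

This is so(9) with 9 odd, which has dimension 9(9-1)/2 = 36 and rank (9-1)/2 = 4. In the classification of classical Lie algebras, the orthogonal algebra so(2n+1) in an odd number of variables has type B_n; here n = 4, so the Dynkin diagram is a chain of 4 nodes with a double edge at one end; the terminal node there is the unique short simple root (B_4). Hence the type is B_4.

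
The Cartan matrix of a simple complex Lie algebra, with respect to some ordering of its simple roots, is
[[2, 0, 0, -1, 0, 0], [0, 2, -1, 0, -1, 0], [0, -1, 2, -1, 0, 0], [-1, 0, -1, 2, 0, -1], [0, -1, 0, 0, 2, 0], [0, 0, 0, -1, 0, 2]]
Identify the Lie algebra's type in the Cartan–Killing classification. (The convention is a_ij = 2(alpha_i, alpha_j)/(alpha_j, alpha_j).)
The matrix has rank 6 with 2's on the diagonal. Reading the off-diagonal entries as Dynkin edges (a single edge where a_ij = a_ji = -1; a double or triple edge where a_ij * a_ji = 2 or 3), the diagram is a chain of 4 nodes with a fork of two nodes at one end (D_6). One simple-root ordering that puts it in standard form is (alpha_5, alpha_2, alpha_3, alpha_4, alpha_1, alpha_6). So the algebra is type D_6, i.e. so(12).

D_6 (so(12))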